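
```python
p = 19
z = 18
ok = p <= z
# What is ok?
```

Trace (tracking ok):
p = 19  # -> p = 19
z = 18  # -> z = 18
ok = p <= z  # -> ok = False

Answer: False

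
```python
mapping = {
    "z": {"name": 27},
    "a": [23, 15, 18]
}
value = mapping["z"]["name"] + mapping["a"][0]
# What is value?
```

Answer: 50

Derivation:
Trace (tracking value):
mapping = {'z': {'name': 27}, 'a': [23, 15, 18]}  # -> mapping = {'z': {'name': 27}, 'a': [23, 15, 18]}
value = mapping['z']['name'] + mapping['a'][0]  # -> value = 50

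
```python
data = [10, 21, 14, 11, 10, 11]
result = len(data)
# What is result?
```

Answer: 6

Derivation:
Trace (tracking result):
data = [10, 21, 14, 11, 10, 11]  # -> data = [10, 21, 14, 11, 10, 11]
result = len(data)  # -> result = 6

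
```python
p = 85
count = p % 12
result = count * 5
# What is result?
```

Answer: 5

Derivation:
Trace (tracking result):
p = 85  # -> p = 85
count = p % 12  # -> count = 1
result = count * 5  # -> result = 5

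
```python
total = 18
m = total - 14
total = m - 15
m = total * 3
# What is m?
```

Answer: -33

Derivation:
Trace (tracking m):
total = 18  # -> total = 18
m = total - 14  # -> m = 4
total = m - 15  # -> total = -11
m = total * 3  # -> m = -33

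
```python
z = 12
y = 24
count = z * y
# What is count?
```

Trace (tracking count):
z = 12  # -> z = 12
y = 24  # -> y = 24
count = z * y  # -> count = 288

Answer: 288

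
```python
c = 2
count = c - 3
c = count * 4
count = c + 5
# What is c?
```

Trace (tracking c):
c = 2  # -> c = 2
count = c - 3  # -> count = -1
c = count * 4  # -> c = -4
count = c + 5  # -> count = 1

Answer: -4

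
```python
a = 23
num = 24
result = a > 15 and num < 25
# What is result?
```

Trace (tracking result):
a = 23  # -> a = 23
num = 24  # -> num = 24
result = a > 15 and num < 25  # -> result = True

Answer: True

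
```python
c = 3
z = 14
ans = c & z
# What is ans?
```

Answer: 2

Derivation:
Trace (tracking ans):
c = 3  # -> c = 3
z = 14  # -> z = 14
ans = c & z  # -> ans = 2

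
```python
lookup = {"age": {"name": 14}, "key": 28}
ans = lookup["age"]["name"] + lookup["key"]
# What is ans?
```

Answer: 42

Derivation:
Trace (tracking ans):
lookup = {'age': {'name': 14}, 'key': 28}  # -> lookup = {'age': {'name': 14}, 'key': 28}
ans = lookup['age']['name'] + lookup['key']  # -> ans = 42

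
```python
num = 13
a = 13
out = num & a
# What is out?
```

Answer: 13

Derivation:
Trace (tracking out):
num = 13  # -> num = 13
a = 13  # -> a = 13
out = num & a  # -> out = 13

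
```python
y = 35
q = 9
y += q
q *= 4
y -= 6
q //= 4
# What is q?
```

Answer: 9

Derivation:
Trace (tracking q):
y = 35  # -> y = 35
q = 9  # -> q = 9
y += q  # -> y = 44
q *= 4  # -> q = 36
y -= 6  # -> y = 38
q //= 4  # -> q = 9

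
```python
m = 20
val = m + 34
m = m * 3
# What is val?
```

Trace (tracking val):
m = 20  # -> m = 20
val = m + 34  # -> val = 54
m = m * 3  # -> m = 60

Answer: 54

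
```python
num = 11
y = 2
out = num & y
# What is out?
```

Answer: 2

Derivation:
Trace (tracking out):
num = 11  # -> num = 11
y = 2  # -> y = 2
out = num & y  # -> out = 2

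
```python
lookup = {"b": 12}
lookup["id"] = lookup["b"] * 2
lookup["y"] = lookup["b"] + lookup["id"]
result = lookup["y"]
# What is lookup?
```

Trace (tracking lookup):
lookup = {'b': 12}  # -> lookup = {'b': 12}
lookup['id'] = lookup['b'] * 2  # -> lookup = {'b': 12, 'id': 24}
lookup['y'] = lookup['b'] + lookup['id']  # -> lookup = {'b': 12, 'id': 24, 'y': 36}
result = lookup['y']  # -> result = 36

Answer: {'b': 12, 'id': 24, 'y': 36}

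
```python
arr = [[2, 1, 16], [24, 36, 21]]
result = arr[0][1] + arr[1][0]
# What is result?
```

Trace (tracking result):
arr = [[2, 1, 16], [24, 36, 21]]  # -> arr = [[2, 1, 16], [24, 36, 21]]
result = arr[0][1] + arr[1][0]  # -> result = 25

Answer: 25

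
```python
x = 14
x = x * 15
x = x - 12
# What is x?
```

Answer: 198

Derivation:
Trace (tracking x):
x = 14  # -> x = 14
x = x * 15  # -> x = 210
x = x - 12  # -> x = 198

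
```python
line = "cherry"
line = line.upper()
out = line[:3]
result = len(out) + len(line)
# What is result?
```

Answer: 9

Derivation:
Trace (tracking result):
line = 'cherry'  # -> line = 'cherry'
line = line.upper()  # -> line = 'CHERRY'
out = line[:3]  # -> out = 'CHE'
result = len(out) + len(line)  # -> result = 9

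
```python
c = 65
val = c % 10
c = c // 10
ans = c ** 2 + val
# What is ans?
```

Trace (tracking ans):
c = 65  # -> c = 65
val = c % 10  # -> val = 5
c = c // 10  # -> c = 6
ans = c ** 2 + val  # -> ans = 41

Answer: 41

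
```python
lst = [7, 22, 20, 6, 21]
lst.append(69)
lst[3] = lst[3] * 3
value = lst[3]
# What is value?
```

Answer: 18

Derivation:
Trace (tracking value):
lst = [7, 22, 20, 6, 21]  # -> lst = [7, 22, 20, 6, 21]
lst.append(69)  # -> lst = [7, 22, 20, 6, 21, 69]
lst[3] = lst[3] * 3  # -> lst = [7, 22, 20, 18, 21, 69]
value = lst[3]  # -> value = 18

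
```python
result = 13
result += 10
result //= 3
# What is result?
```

Answer: 7

Derivation:
Trace (tracking result):
result = 13  # -> result = 13
result += 10  # -> result = 23
result //= 3  # -> result = 7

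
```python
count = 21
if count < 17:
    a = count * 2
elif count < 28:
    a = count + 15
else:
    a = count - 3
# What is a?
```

Trace (tracking a):
count = 21  # -> count = 21
if count < 17:  # condition is False
elif count < 28:  # condition is True
    a = count + 15  # -> a = 36

Answer: 36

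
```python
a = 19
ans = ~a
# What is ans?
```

Answer: -20

Derivation:
Trace (tracking ans):
a = 19  # -> a = 19
ans = ~a  # -> ans = -20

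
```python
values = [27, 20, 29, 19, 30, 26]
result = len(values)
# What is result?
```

Trace (tracking result):
values = [27, 20, 29, 19, 30, 26]  # -> values = [27, 20, 29, 19, 30, 26]
result = len(values)  # -> result = 6

Answer: 6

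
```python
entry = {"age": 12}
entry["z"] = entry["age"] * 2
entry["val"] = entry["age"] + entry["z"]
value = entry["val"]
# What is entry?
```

Trace (tracking entry):
entry = {'age': 12}  # -> entry = {'age': 12}
entry['z'] = entry['age'] * 2  # -> entry = {'age': 12, 'z': 24}
entry['val'] = entry['age'] + entry['z']  # -> entry = {'age': 12, 'z': 24, 'val': 36}
value = entry['val']  # -> value = 36

Answer: {'age': 12, 'z': 24, 'val': 36}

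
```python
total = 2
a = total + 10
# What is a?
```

Trace (tracking a):
total = 2  # -> total = 2
a = total + 10  # -> a = 12

Answer: 12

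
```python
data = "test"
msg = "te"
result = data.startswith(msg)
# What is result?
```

Trace (tracking result):
data = 'test'  # -> data = 'test'
msg = 'te'  # -> msg = 'te'
result = data.startswith(msg)  # -> result = True

Answer: True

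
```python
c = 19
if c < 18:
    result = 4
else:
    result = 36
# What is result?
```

Trace (tracking result):
c = 19  # -> c = 19
if c < 18:  # condition is False
else:
    result = 36  # -> result = 36

Answer: 36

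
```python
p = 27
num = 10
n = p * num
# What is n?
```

Trace (tracking n):
p = 27  # -> p = 27
num = 10  # -> num = 10
n = p * num  # -> n = 270

Answer: 270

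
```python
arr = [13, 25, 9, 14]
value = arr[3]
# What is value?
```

Answer: 14

Derivation:
Trace (tracking value):
arr = [13, 25, 9, 14]  # -> arr = [13, 25, 9, 14]
value = arr[3]  # -> value = 14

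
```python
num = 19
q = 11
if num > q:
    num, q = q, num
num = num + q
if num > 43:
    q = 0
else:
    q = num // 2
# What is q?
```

Trace (tracking q):
num = 19  # -> num = 19
q = 11  # -> q = 11
if num > q:  # condition is True
    num, q = (q, num)  # -> num = 11, q = 19
num = num + q  # -> num = 30
if num > 43:  # condition is False
else:
    q = num // 2  # -> q = 15

Answer: 15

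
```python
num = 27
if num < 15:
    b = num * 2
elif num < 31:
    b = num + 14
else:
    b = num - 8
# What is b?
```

Answer: 41

Derivation:
Trace (tracking b):
num = 27  # -> num = 27
if num < 15:  # condition is False
elif num < 31:  # condition is True
    b = num + 14  # -> b = 41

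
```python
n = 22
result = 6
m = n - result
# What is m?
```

Answer: 16

Derivation:
Trace (tracking m):
n = 22  # -> n = 22
result = 6  # -> result = 6
m = n - result  # -> m = 16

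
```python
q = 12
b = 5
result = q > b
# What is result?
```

Trace (tracking result):
q = 12  # -> q = 12
b = 5  # -> b = 5
result = q > b  # -> result = True

Answer: True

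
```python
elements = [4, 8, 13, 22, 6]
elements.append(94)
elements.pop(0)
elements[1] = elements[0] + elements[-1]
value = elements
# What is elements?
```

Trace (tracking elements):
elements = [4, 8, 13, 22, 6]  # -> elements = [4, 8, 13, 22, 6]
elements.append(94)  # -> elements = [4, 8, 13, 22, 6, 94]
elements.pop(0)  # -> elements = [8, 13, 22, 6, 94]
elements[1] = elements[0] + elements[-1]  # -> elements = [8, 102, 22, 6, 94]
value = elements  # -> value = [8, 102, 22, 6, 94]

Answer: [8, 102, 22, 6, 94]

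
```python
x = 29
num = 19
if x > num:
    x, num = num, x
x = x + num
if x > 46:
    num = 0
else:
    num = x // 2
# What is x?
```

Answer: 48

Derivation:
Trace (tracking x):
x = 29  # -> x = 29
num = 19  # -> num = 19
if x > num:  # condition is True
    x, num = (num, x)  # -> x = 19, num = 29
x = x + num  # -> x = 48
if x > 46:  # condition is True
    num = 0  # -> num = 0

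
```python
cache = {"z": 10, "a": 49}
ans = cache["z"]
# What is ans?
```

Answer: 10

Derivation:
Trace (tracking ans):
cache = {'z': 10, 'a': 49}  # -> cache = {'z': 10, 'a': 49}
ans = cache['z']  # -> ans = 10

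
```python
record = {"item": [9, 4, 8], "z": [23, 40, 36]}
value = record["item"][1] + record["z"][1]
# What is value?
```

Trace (tracking value):
record = {'item': [9, 4, 8], 'z': [23, 40, 36]}  # -> record = {'item': [9, 4, 8], 'z': [23, 40, 36]}
value = record['item'][1] + record['z'][1]  # -> value = 44

Answer: 44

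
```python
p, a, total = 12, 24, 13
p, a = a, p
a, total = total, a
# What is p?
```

Trace (tracking p):
p, a, total = (12, 24, 13)  # -> p = 12, a = 24, total = 13
p, a = (a, p)  # -> p = 24, a = 12
a, total = (total, a)  # -> a = 13, total = 12

Answer: 24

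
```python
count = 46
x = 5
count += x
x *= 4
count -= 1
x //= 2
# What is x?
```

Trace (tracking x):
count = 46  # -> count = 46
x = 5  # -> x = 5
count += x  # -> count = 51
x *= 4  # -> x = 20
count -= 1  # -> count = 50
x //= 2  # -> x = 10

Answer: 10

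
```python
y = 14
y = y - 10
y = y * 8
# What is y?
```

Answer: 32

Derivation:
Trace (tracking y):
y = 14  # -> y = 14
y = y - 10  # -> y = 4
y = y * 8  # -> y = 32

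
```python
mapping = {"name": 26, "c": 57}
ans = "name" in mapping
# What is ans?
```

Trace (tracking ans):
mapping = {'name': 26, 'c': 57}  # -> mapping = {'name': 26, 'c': 57}
ans = 'name' in mapping  # -> ans = True

Answer: True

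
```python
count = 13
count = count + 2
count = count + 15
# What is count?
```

Trace (tracking count):
count = 13  # -> count = 13
count = count + 2  # -> count = 15
count = count + 15  # -> count = 30

Answer: 30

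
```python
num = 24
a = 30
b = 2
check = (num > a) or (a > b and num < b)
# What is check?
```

Trace (tracking check):
num = 24  # -> num = 24
a = 30  # -> a = 30
b = 2  # -> b = 2
check = num > a or (a > b and num < b)  # -> check = False

Answer: False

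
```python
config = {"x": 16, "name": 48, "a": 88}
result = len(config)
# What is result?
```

Answer: 3

Derivation:
Trace (tracking result):
config = {'x': 16, 'name': 48, 'a': 88}  # -> config = {'x': 16, 'name': 48, 'a': 88}
result = len(config)  # -> result = 3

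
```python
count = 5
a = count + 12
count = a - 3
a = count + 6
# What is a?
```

Answer: 20

Derivation:
Trace (tracking a):
count = 5  # -> count = 5
a = count + 12  # -> a = 17
count = a - 3  # -> count = 14
a = count + 6  # -> a = 20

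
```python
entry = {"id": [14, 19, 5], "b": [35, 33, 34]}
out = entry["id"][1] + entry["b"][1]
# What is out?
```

Answer: 52

Derivation:
Trace (tracking out):
entry = {'id': [14, 19, 5], 'b': [35, 33, 34]}  # -> entry = {'id': [14, 19, 5], 'b': [35, 33, 34]}
out = entry['id'][1] + entry['b'][1]  # -> out = 52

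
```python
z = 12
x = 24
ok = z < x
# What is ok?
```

Answer: True

Derivation:
Trace (tracking ok):
z = 12  # -> z = 12
x = 24  # -> x = 24
ok = z < x  # -> ok = True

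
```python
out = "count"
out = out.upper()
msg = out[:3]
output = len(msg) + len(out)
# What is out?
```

Trace (tracking out):
out = 'count'  # -> out = 'count'
out = out.upper()  # -> out = 'COUNT'
msg = out[:3]  # -> msg = 'COU'
output = len(msg) + len(out)  # -> output = 8

Answer: 'COUNT'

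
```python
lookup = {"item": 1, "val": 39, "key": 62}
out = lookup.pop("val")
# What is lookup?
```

Trace (tracking lookup):
lookup = {'item': 1, 'val': 39, 'key': 62}  # -> lookup = {'item': 1, 'val': 39, 'key': 62}
out = lookup.pop('val')  # -> out = 39

Answer: {'item': 1, 'key': 62}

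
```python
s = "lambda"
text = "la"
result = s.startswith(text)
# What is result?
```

Trace (tracking result):
s = 'lambda'  # -> s = 'lambda'
text = 'la'  # -> text = 'la'
result = s.startswith(text)  # -> result = True

Answer: True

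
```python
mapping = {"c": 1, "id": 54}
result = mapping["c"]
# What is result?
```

Answer: 1

Derivation:
Trace (tracking result):
mapping = {'c': 1, 'id': 54}  # -> mapping = {'c': 1, 'id': 54}
result = mapping['c']  # -> result = 1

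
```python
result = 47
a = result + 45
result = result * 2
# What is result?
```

Trace (tracking result):
result = 47  # -> result = 47
a = result + 45  # -> a = 92
result = result * 2  # -> result = 94

Answer: 94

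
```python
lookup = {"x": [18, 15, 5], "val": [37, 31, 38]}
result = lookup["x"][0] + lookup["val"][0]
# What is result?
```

Answer: 55

Derivation:
Trace (tracking result):
lookup = {'x': [18, 15, 5], 'val': [37, 31, 38]}  # -> lookup = {'x': [18, 15, 5], 'val': [37, 31, 38]}
result = lookup['x'][0] + lookup['val'][0]  # -> result = 55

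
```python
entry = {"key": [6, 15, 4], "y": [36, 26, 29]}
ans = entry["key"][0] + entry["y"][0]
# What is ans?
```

Trace (tracking ans):
entry = {'key': [6, 15, 4], 'y': [36, 26, 29]}  # -> entry = {'key': [6, 15, 4], 'y': [36, 26, 29]}
ans = entry['key'][0] + entry['y'][0]  # -> ans = 42

Answer: 42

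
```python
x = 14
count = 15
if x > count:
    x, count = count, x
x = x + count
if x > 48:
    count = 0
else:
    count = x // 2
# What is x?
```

Answer: 29

Derivation:
Trace (tracking x):
x = 14  # -> x = 14
count = 15  # -> count = 15
if x > count:  # condition is False
x = x + count  # -> x = 29
if x > 48:  # condition is False
else:
    count = x // 2  # -> count = 14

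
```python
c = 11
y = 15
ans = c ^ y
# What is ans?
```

Trace (tracking ans):
c = 11  # -> c = 11
y = 15  # -> y = 15
ans = c ^ y  # -> ans = 4

Answer: 4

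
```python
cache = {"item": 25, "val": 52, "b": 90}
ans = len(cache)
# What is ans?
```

Answer: 3

Derivation:
Trace (tracking ans):
cache = {'item': 25, 'val': 52, 'b': 90}  # -> cache = {'item': 25, 'val': 52, 'b': 90}
ans = len(cache)  # -> ans = 3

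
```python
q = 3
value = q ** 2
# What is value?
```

Answer: 9

Derivation:
Trace (tracking value):
q = 3  # -> q = 3
value = q ** 2  # -> value = 9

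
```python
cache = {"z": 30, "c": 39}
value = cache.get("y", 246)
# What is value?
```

Trace (tracking value):
cache = {'z': 30, 'c': 39}  # -> cache = {'z': 30, 'c': 39}
value = cache.get('y', 246)  # -> value = 246

Answer: 246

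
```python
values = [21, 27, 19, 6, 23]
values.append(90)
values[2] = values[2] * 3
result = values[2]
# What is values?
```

Trace (tracking values):
values = [21, 27, 19, 6, 23]  # -> values = [21, 27, 19, 6, 23]
values.append(90)  # -> values = [21, 27, 19, 6, 23, 90]
values[2] = values[2] * 3  # -> values = [21, 27, 57, 6, 23, 90]
result = values[2]  # -> result = 57

Answer: [21, 27, 57, 6, 23, 90]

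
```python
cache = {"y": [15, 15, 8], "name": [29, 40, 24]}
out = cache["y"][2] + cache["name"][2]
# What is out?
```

Trace (tracking out):
cache = {'y': [15, 15, 8], 'name': [29, 40, 24]}  # -> cache = {'y': [15, 15, 8], 'name': [29, 40, 24]}
out = cache['y'][2] + cache['name'][2]  # -> out = 32

Answer: 32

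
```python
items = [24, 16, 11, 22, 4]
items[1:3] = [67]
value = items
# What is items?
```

Trace (tracking items):
items = [24, 16, 11, 22, 4]  # -> items = [24, 16, 11, 22, 4]
items[1:3] = [67]  # -> items = [24, 67, 22, 4]
value = items  # -> value = [24, 67, 22, 4]

Answer: [24, 67, 22, 4]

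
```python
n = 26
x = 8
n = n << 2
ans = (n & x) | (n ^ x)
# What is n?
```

Answer: 104

Derivation:
Trace (tracking n):
n = 26  # -> n = 26
x = 8  # -> x = 8
n = n << 2  # -> n = 104
ans = n & x | n ^ x  # -> ans = 104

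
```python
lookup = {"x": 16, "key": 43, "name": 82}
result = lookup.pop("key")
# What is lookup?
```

Answer: {'x': 16, 'name': 82}

Derivation:
Trace (tracking lookup):
lookup = {'x': 16, 'key': 43, 'name': 82}  # -> lookup = {'x': 16, 'key': 43, 'name': 82}
result = lookup.pop('key')  # -> result = 43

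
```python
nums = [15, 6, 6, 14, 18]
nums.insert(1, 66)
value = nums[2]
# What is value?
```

Answer: 6

Derivation:
Trace (tracking value):
nums = [15, 6, 6, 14, 18]  # -> nums = [15, 6, 6, 14, 18]
nums.insert(1, 66)  # -> nums = [15, 66, 6, 6, 14, 18]
value = nums[2]  # -> value = 6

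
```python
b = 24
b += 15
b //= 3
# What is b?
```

Answer: 13

Derivation:
Trace (tracking b):
b = 24  # -> b = 24
b += 15  # -> b = 39
b //= 3  # -> b = 13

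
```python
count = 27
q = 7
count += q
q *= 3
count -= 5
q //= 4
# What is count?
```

Answer: 29

Derivation:
Trace (tracking count):
count = 27  # -> count = 27
q = 7  # -> q = 7
count += q  # -> count = 34
q *= 3  # -> q = 21
count -= 5  # -> count = 29
q //= 4  # -> q = 5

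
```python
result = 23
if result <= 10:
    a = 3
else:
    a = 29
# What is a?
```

Answer: 29

Derivation:
Trace (tracking a):
result = 23  # -> result = 23
if result <= 10:  # condition is False
else:
    a = 29  # -> a = 29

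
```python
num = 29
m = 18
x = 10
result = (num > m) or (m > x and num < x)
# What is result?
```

Answer: True

Derivation:
Trace (tracking result):
num = 29  # -> num = 29
m = 18  # -> m = 18
x = 10  # -> x = 10
result = num > m or (m > x and num < x)  # -> result = True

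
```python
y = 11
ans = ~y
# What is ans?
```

Answer: -12

Derivation:
Trace (tracking ans):
y = 11  # -> y = 11
ans = ~y  # -> ans = -12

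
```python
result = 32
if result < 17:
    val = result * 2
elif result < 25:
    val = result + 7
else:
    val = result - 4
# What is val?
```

Trace (tracking val):
result = 32  # -> result = 32
if result < 17:  # condition is False
elif result < 25:  # condition is False
else:
    val = result - 4  # -> val = 28

Answer: 28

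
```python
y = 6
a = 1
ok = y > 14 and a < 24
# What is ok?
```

Answer: False

Derivation:
Trace (tracking ok):
y = 6  # -> y = 6
a = 1  # -> a = 1
ok = y > 14 and a < 24  # -> ok = False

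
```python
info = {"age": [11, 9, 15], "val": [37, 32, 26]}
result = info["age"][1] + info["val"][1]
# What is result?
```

Trace (tracking result):
info = {'age': [11, 9, 15], 'val': [37, 32, 26]}  # -> info = {'age': [11, 9, 15], 'val': [37, 32, 26]}
result = info['age'][1] + info['val'][1]  # -> result = 41

Answer: 41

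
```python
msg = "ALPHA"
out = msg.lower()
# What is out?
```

Trace (tracking out):
msg = 'ALPHA'  # -> msg = 'ALPHA'
out = msg.lower()  # -> out = 'alpha'

Answer: 'alpha'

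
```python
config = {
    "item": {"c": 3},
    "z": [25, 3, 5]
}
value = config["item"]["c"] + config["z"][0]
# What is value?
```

Answer: 28

Derivation:
Trace (tracking value):
config = {'item': {'c': 3}, 'z': [25, 3, 5]}  # -> config = {'item': {'c': 3}, 'z': [25, 3, 5]}
value = config['item']['c'] + config['z'][0]  # -> value = 28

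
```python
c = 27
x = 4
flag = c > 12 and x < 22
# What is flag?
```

Trace (tracking flag):
c = 27  # -> c = 27
x = 4  # -> x = 4
flag = c > 12 and x < 22  # -> flag = True

Answer: True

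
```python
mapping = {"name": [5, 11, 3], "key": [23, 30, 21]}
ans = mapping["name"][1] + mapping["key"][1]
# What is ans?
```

Trace (tracking ans):
mapping = {'name': [5, 11, 3], 'key': [23, 30, 21]}  # -> mapping = {'name': [5, 11, 3], 'key': [23, 30, 21]}
ans = mapping['name'][1] + mapping['key'][1]  # -> ans = 41

Answer: 41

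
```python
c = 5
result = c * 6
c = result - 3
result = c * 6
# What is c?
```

Trace (tracking c):
c = 5  # -> c = 5
result = c * 6  # -> result = 30
c = result - 3  # -> c = 27
result = c * 6  # -> result = 162

Answer: 27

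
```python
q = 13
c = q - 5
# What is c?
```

Answer: 8

Derivation:
Trace (tracking c):
q = 13  # -> q = 13
c = q - 5  # -> c = 8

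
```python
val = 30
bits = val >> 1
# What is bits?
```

Answer: 15

Derivation:
Trace (tracking bits):
val = 30  # -> val = 30
bits = val >> 1  # -> bits = 15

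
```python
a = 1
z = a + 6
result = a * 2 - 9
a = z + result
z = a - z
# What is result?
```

Answer: -7

Derivation:
Trace (tracking result):
a = 1  # -> a = 1
z = a + 6  # -> z = 7
result = a * 2 - 9  # -> result = -7
a = z + result  # -> a = 0
z = a - z  # -> z = -7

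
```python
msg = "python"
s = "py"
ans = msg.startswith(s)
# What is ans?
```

Answer: True

Derivation:
Trace (tracking ans):
msg = 'python'  # -> msg = 'python'
s = 'py'  # -> s = 'py'
ans = msg.startswith(s)  # -> ans = True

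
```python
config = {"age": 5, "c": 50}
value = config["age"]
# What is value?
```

Answer: 5

Derivation:
Trace (tracking value):
config = {'age': 5, 'c': 50}  # -> config = {'age': 5, 'c': 50}
value = config['age']  # -> value = 5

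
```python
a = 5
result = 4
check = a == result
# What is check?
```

Answer: False

Derivation:
Trace (tracking check):
a = 5  # -> a = 5
result = 4  # -> result = 4
check = a == result  # -> check = False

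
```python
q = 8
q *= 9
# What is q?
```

Answer: 72

Derivation:
Trace (tracking q):
q = 8  # -> q = 8
q *= 9  # -> q = 72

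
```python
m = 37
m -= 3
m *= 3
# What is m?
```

Trace (tracking m):
m = 37  # -> m = 37
m -= 3  # -> m = 34
m *= 3  # -> m = 102

Answer: 102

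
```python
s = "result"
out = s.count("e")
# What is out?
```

Trace (tracking out):
s = 'result'  # -> s = 'result'
out = s.count('e')  # -> out = 1

Answer: 1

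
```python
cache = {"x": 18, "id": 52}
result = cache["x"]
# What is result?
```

Answer: 18

Derivation:
Trace (tracking result):
cache = {'x': 18, 'id': 52}  # -> cache = {'x': 18, 'id': 52}
result = cache['x']  # -> result = 18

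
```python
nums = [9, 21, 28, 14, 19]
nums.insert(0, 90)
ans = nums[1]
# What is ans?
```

Answer: 9

Derivation:
Trace (tracking ans):
nums = [9, 21, 28, 14, 19]  # -> nums = [9, 21, 28, 14, 19]
nums.insert(0, 90)  # -> nums = [90, 9, 21, 28, 14, 19]
ans = nums[1]  # -> ans = 9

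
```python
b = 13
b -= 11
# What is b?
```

Trace (tracking b):
b = 13  # -> b = 13
b -= 11  # -> b = 2

Answer: 2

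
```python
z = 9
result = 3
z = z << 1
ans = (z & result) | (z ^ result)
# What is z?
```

Answer: 18

Derivation:
Trace (tracking z):
z = 9  # -> z = 9
result = 3  # -> result = 3
z = z << 1  # -> z = 18
ans = z & result | z ^ result  # -> ans = 19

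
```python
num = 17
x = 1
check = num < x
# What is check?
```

Trace (tracking check):
num = 17  # -> num = 17
x = 1  # -> x = 1
check = num < x  # -> check = False

Answer: False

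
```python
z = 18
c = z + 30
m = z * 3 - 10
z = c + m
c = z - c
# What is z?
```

Trace (tracking z):
z = 18  # -> z = 18
c = z + 30  # -> c = 48
m = z * 3 - 10  # -> m = 44
z = c + m  # -> z = 92
c = z - c  # -> c = 44

Answer: 92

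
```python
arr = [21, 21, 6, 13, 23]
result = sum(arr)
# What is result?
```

Answer: 84

Derivation:
Trace (tracking result):
arr = [21, 21, 6, 13, 23]  # -> arr = [21, 21, 6, 13, 23]
result = sum(arr)  # -> result = 84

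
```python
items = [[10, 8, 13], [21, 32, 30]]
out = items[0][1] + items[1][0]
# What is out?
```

Answer: 29

Derivation:
Trace (tracking out):
items = [[10, 8, 13], [21, 32, 30]]  # -> items = [[10, 8, 13], [21, 32, 30]]
out = items[0][1] + items[1][0]  # -> out = 29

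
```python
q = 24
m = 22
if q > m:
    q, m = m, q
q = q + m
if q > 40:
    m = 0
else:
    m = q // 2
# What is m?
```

Answer: 0

Derivation:
Trace (tracking m):
q = 24  # -> q = 24
m = 22  # -> m = 22
if q > m:  # condition is True
    q, m = (m, q)  # -> q = 22, m = 24
q = q + m  # -> q = 46
if q > 40:  # condition is True
    m = 0  # -> m = 0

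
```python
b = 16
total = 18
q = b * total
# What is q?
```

Trace (tracking q):
b = 16  # -> b = 16
total = 18  # -> total = 18
q = b * total  # -> q = 288

Answer: 288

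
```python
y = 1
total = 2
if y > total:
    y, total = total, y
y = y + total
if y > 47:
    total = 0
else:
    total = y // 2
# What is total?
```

Trace (tracking total):
y = 1  # -> y = 1
total = 2  # -> total = 2
if y > total:  # condition is False
y = y + total  # -> y = 3
if y > 47:  # condition is False
else:
    total = y // 2  # -> total = 1

Answer: 1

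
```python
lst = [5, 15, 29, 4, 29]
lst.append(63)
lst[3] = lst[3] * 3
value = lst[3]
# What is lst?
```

Trace (tracking lst):
lst = [5, 15, 29, 4, 29]  # -> lst = [5, 15, 29, 4, 29]
lst.append(63)  # -> lst = [5, 15, 29, 4, 29, 63]
lst[3] = lst[3] * 3  # -> lst = [5, 15, 29, 12, 29, 63]
value = lst[3]  # -> value = 12

Answer: [5, 15, 29, 12, 29, 63]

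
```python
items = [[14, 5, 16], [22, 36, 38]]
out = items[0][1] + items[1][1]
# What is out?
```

Trace (tracking out):
items = [[14, 5, 16], [22, 36, 38]]  # -> items = [[14, 5, 16], [22, 36, 38]]
out = items[0][1] + items[1][1]  # -> out = 41

Answer: 41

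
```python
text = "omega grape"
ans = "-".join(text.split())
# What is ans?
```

Trace (tracking ans):
text = 'omega grape'  # -> text = 'omega grape'
ans = '-'.join(text.split())  # -> ans = 'omega-grape'

Answer: 'omega-grape'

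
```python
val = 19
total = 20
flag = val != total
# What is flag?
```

Answer: True

Derivation:
Trace (tracking flag):
val = 19  # -> val = 19
total = 20  # -> total = 20
flag = val != total  # -> flag = True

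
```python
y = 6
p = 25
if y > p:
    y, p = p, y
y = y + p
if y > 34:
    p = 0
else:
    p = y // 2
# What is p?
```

Answer: 15

Derivation:
Trace (tracking p):
y = 6  # -> y = 6
p = 25  # -> p = 25
if y > p:  # condition is False
y = y + p  # -> y = 31
if y > 34:  # condition is False
else:
    p = y // 2  # -> p = 15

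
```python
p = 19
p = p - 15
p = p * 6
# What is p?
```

Answer: 24

Derivation:
Trace (tracking p):
p = 19  # -> p = 19
p = p - 15  # -> p = 4
p = p * 6  # -> p = 24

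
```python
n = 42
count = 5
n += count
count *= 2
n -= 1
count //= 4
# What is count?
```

Trace (tracking count):
n = 42  # -> n = 42
count = 5  # -> count = 5
n += count  # -> n = 47
count *= 2  # -> count = 10
n -= 1  # -> n = 46
count //= 4  # -> count = 2

Answer: 2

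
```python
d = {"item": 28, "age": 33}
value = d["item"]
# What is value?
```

Trace (tracking value):
d = {'item': 28, 'age': 33}  # -> d = {'item': 28, 'age': 33}
value = d['item']  # -> value = 28

Answer: 28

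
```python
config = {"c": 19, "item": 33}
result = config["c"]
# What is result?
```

Answer: 19

Derivation:
Trace (tracking result):
config = {'c': 19, 'item': 33}  # -> config = {'c': 19, 'item': 33}
result = config['c']  # -> result = 19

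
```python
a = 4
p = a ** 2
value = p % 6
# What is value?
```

Answer: 4

Derivation:
Trace (tracking value):
a = 4  # -> a = 4
p = a ** 2  # -> p = 16
value = p % 6  # -> value = 4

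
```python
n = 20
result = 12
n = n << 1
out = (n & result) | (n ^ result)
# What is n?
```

Answer: 40

Derivation:
Trace (tracking n):
n = 20  # -> n = 20
result = 12  # -> result = 12
n = n << 1  # -> n = 40
out = n & result | n ^ result  # -> out = 44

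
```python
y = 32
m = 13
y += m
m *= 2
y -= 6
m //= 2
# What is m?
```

Answer: 13

Derivation:
Trace (tracking m):
y = 32  # -> y = 32
m = 13  # -> m = 13
y += m  # -> y = 45
m *= 2  # -> m = 26
y -= 6  # -> y = 39
m //= 2  # -> m = 13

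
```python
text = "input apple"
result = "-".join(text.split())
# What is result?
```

Trace (tracking result):
text = 'input apple'  # -> text = 'input apple'
result = '-'.join(text.split())  # -> result = 'input-apple'

Answer: 'input-apple'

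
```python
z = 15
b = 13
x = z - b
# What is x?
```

Trace (tracking x):
z = 15  # -> z = 15
b = 13  # -> b = 13
x = z - b  # -> x = 2

Answer: 2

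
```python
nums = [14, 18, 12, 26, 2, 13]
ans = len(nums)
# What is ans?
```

Trace (tracking ans):
nums = [14, 18, 12, 26, 2, 13]  # -> nums = [14, 18, 12, 26, 2, 13]
ans = len(nums)  # -> ans = 6

Answer: 6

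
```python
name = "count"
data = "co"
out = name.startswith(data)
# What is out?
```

Answer: True

Derivation:
Trace (tracking out):
name = 'count'  # -> name = 'count'
data = 'co'  # -> data = 'co'
out = name.startswith(data)  # -> out = True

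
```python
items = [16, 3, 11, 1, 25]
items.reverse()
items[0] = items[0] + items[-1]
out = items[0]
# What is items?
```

Answer: [41, 1, 11, 3, 16]

Derivation:
Trace (tracking items):
items = [16, 3, 11, 1, 25]  # -> items = [16, 3, 11, 1, 25]
items.reverse()  # -> items = [25, 1, 11, 3, 16]
items[0] = items[0] + items[-1]  # -> items = [41, 1, 11, 3, 16]
out = items[0]  # -> out = 41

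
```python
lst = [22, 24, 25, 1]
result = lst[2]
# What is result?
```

Trace (tracking result):
lst = [22, 24, 25, 1]  # -> lst = [22, 24, 25, 1]
result = lst[2]  # -> result = 25

Answer: 25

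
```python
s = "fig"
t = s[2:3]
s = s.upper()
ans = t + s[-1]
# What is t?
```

Trace (tracking t):
s = 'fig'  # -> s = 'fig'
t = s[2:3]  # -> t = 'g'
s = s.upper()  # -> s = 'FIG'
ans = t + s[-1]  # -> ans = 'gG'

Answer: 'g'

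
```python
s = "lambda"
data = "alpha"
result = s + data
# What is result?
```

Answer: 'lambdaalpha'

Derivation:
Trace (tracking result):
s = 'lambda'  # -> s = 'lambda'
data = 'alpha'  # -> data = 'alpha'
result = s + data  # -> result = 'lambdaalpha'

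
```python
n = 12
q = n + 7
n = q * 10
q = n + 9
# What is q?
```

Trace (tracking q):
n = 12  # -> n = 12
q = n + 7  # -> q = 19
n = q * 10  # -> n = 190
q = n + 9  # -> q = 199

Answer: 199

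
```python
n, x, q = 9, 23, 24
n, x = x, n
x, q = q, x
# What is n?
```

Answer: 23

Derivation:
Trace (tracking n):
n, x, q = (9, 23, 24)  # -> n = 9, x = 23, q = 24
n, x = (x, n)  # -> n = 23, x = 9
x, q = (q, x)  # -> x = 24, q = 9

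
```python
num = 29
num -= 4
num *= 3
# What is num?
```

Trace (tracking num):
num = 29  # -> num = 29
num -= 4  # -> num = 25
num *= 3  # -> num = 75

Answer: 75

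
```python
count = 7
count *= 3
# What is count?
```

Trace (tracking count):
count = 7  # -> count = 7
count *= 3  # -> count = 21

Answer: 21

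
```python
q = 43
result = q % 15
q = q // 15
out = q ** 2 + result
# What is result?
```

Trace (tracking result):
q = 43  # -> q = 43
result = q % 15  # -> result = 13
q = q // 15  # -> q = 2
out = q ** 2 + result  # -> out = 17

Answer: 13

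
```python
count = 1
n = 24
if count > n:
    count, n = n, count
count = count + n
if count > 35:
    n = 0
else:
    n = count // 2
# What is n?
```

Trace (tracking n):
count = 1  # -> count = 1
n = 24  # -> n = 24
if count > n:  # condition is False
count = count + n  # -> count = 25
if count > 35:  # condition is False
else:
    n = count // 2  # -> n = 12

Answer: 12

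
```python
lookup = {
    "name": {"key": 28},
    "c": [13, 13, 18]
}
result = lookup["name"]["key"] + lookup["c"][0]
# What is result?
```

Trace (tracking result):
lookup = {'name': {'key': 28}, 'c': [13, 13, 18]}  # -> lookup = {'name': {'key': 28}, 'c': [13, 13, 18]}
result = lookup['name']['key'] + lookup['c'][0]  # -> result = 41

Answer: 41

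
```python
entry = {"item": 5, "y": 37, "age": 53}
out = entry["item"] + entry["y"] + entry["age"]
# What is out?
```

Trace (tracking out):
entry = {'item': 5, 'y': 37, 'age': 53}  # -> entry = {'item': 5, 'y': 37, 'age': 53}
out = entry['item'] + entry['y'] + entry['age']  # -> out = 95

Answer: 95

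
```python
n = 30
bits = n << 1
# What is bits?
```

Trace (tracking bits):
n = 30  # -> n = 30
bits = n << 1  # -> bits = 60

Answer: 60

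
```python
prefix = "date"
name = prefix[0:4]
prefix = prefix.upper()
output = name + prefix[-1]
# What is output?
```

Answer: 'dateE'

Derivation:
Trace (tracking output):
prefix = 'date'  # -> prefix = 'date'
name = prefix[0:4]  # -> name = 'date'
prefix = prefix.upper()  # -> prefix = 'DATE'
output = name + prefix[-1]  # -> output = 'dateE'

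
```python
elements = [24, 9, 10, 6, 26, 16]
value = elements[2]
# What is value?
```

Trace (tracking value):
elements = [24, 9, 10, 6, 26, 16]  # -> elements = [24, 9, 10, 6, 26, 16]
value = elements[2]  # -> value = 10

Answer: 10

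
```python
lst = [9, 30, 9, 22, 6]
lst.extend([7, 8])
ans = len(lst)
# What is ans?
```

Answer: 7

Derivation:
Trace (tracking ans):
lst = [9, 30, 9, 22, 6]  # -> lst = [9, 30, 9, 22, 6]
lst.extend([7, 8])  # -> lst = [9, 30, 9, 22, 6, 7, 8]
ans = len(lst)  # -> ans = 7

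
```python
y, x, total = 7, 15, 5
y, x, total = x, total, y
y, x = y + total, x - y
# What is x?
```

Answer: -10

Derivation:
Trace (tracking x):
y, x, total = (7, 15, 5)  # -> y = 7, x = 15, total = 5
y, x, total = (x, total, y)  # -> y = 15, x = 5, total = 7
y, x = (y + total, x - y)  # -> y = 22, x = -10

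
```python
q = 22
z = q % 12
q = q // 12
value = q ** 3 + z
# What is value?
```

Trace (tracking value):
q = 22  # -> q = 22
z = q % 12  # -> z = 10
q = q // 12  # -> q = 1
value = q ** 3 + z  # -> value = 11

Answer: 11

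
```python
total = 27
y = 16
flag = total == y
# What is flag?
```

Answer: False

Derivation:
Trace (tracking flag):
total = 27  # -> total = 27
y = 16  # -> y = 16
flag = total == y  # -> flag = False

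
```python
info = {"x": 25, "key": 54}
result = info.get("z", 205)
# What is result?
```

Answer: 205

Derivation:
Trace (tracking result):
info = {'x': 25, 'key': 54}  # -> info = {'x': 25, 'key': 54}
result = info.get('z', 205)  # -> result = 205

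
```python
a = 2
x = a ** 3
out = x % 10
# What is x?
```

Trace (tracking x):
a = 2  # -> a = 2
x = a ** 3  # -> x = 8
out = x % 10  # -> out = 8

Answer: 8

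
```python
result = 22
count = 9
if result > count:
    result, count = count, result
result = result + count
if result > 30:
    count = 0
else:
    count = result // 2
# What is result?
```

Trace (tracking result):
result = 22  # -> result = 22
count = 9  # -> count = 9
if result > count:  # condition is True
    result, count = (count, result)  # -> result = 9, count = 22
result = result + count  # -> result = 31
if result > 30:  # condition is True
    count = 0  # -> count = 0

Answer: 31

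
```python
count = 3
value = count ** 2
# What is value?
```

Answer: 9

Derivation:
Trace (tracking value):
count = 3  # -> count = 3
value = count ** 2  # -> value = 9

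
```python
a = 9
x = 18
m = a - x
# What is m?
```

Answer: -9

Derivation:
Trace (tracking m):
a = 9  # -> a = 9
x = 18  # -> x = 18
m = a - x  # -> m = -9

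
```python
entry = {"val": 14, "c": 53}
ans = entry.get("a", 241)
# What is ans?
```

Trace (tracking ans):
entry = {'val': 14, 'c': 53}  # -> entry = {'val': 14, 'c': 53}
ans = entry.get('a', 241)  # -> ans = 241

Answer: 241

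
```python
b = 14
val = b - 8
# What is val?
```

Answer: 6

Derivation:
Trace (tracking val):
b = 14  # -> b = 14
val = b - 8  # -> val = 6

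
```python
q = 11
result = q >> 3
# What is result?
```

Trace (tracking result):
q = 11  # -> q = 11
result = q >> 3  # -> result = 1

Answer: 1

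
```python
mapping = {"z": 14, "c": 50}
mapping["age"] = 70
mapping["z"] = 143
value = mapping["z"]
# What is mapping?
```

Trace (tracking mapping):
mapping = {'z': 14, 'c': 50}  # -> mapping = {'z': 14, 'c': 50}
mapping['age'] = 70  # -> mapping = {'z': 14, 'c': 50, 'age': 70}
mapping['z'] = 143  # -> mapping = {'z': 143, 'c': 50, 'age': 70}
value = mapping['z']  # -> value = 143

Answer: {'z': 143, 'c': 50, 'age': 70}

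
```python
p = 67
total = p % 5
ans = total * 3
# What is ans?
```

Answer: 6

Derivation:
Trace (tracking ans):
p = 67  # -> p = 67
total = p % 5  # -> total = 2
ans = total * 3  # -> ans = 6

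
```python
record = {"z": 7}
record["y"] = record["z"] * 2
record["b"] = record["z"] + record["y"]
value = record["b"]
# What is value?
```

Trace (tracking value):
record = {'z': 7}  # -> record = {'z': 7}
record['y'] = record['z'] * 2  # -> record = {'z': 7, 'y': 14}
record['b'] = record['z'] + record['y']  # -> record = {'z': 7, 'y': 14, 'b': 21}
value = record['b']  # -> value = 21

Answer: 21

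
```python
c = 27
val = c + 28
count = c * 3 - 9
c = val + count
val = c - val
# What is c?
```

Trace (tracking c):
c = 27  # -> c = 27
val = c + 28  # -> val = 55
count = c * 3 - 9  # -> count = 72
c = val + count  # -> c = 127
val = c - val  # -> val = 72

Answer: 127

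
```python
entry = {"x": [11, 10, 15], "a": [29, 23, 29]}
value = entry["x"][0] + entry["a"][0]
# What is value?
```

Answer: 40

Derivation:
Trace (tracking value):
entry = {'x': [11, 10, 15], 'a': [29, 23, 29]}  # -> entry = {'x': [11, 10, 15], 'a': [29, 23, 29]}
value = entry['x'][0] + entry['a'][0]  # -> value = 40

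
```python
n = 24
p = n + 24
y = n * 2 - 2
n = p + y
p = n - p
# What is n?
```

Answer: 94

Derivation:
Trace (tracking n):
n = 24  # -> n = 24
p = n + 24  # -> p = 48
y = n * 2 - 2  # -> y = 46
n = p + y  # -> n = 94
p = n - p  # -> p = 46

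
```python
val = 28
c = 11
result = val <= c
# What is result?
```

Answer: False

Derivation:
Trace (tracking result):
val = 28  # -> val = 28
c = 11  # -> c = 11
result = val <= c  # -> result = False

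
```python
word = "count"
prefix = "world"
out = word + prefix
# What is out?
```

Trace (tracking out):
word = 'count'  # -> word = 'count'
prefix = 'world'  # -> prefix = 'world'
out = word + prefix  # -> out = 'countworld'

Answer: 'countworld'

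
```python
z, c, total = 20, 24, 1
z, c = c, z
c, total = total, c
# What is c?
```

Trace (tracking c):
z, c, total = (20, 24, 1)  # -> z = 20, c = 24, total = 1
z, c = (c, z)  # -> z = 24, c = 20
c, total = (total, c)  # -> c = 1, total = 20

Answer: 1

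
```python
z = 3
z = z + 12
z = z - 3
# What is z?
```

Trace (tracking z):
z = 3  # -> z = 3
z = z + 12  # -> z = 15
z = z - 3  # -> z = 12

Answer: 12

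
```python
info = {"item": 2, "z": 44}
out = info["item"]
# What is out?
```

Answer: 2

Derivation:
Trace (tracking out):
info = {'item': 2, 'z': 44}  # -> info = {'item': 2, 'z': 44}
out = info['item']  # -> out = 2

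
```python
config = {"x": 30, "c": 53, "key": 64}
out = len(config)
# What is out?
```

Answer: 3

Derivation:
Trace (tracking out):
config = {'x': 30, 'c': 53, 'key': 64}  # -> config = {'x': 30, 'c': 53, 'key': 64}
out = len(config)  # -> out = 3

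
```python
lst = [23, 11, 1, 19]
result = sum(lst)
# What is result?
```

Answer: 54

Derivation:
Trace (tracking result):
lst = [23, 11, 1, 19]  # -> lst = [23, 11, 1, 19]
result = sum(lst)  # -> result = 54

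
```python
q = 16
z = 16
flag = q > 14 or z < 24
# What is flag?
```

Answer: True

Derivation:
Trace (tracking flag):
q = 16  # -> q = 16
z = 16  # -> z = 16
flag = q > 14 or z < 24  # -> flag = True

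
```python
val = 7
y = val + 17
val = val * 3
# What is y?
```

Answer: 24

Derivation:
Trace (tracking y):
val = 7  # -> val = 7
y = val + 17  # -> y = 24
val = val * 3  # -> val = 21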